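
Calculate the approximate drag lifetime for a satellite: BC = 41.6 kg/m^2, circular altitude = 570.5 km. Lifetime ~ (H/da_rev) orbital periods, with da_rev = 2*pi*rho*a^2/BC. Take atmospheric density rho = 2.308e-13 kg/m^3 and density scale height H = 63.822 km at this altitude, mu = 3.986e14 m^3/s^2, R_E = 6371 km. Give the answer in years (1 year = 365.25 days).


a = R_E + alt = 6941.5000 km = 6.9415e+06 m
da_rev = 2*pi*rho*a^2/BC = 2*pi*2.308e-13*(6.9415e+06)^2/41.6 = 1.679689 m per revolution
N = H/da_rev = 63822.0000 m / 1.679689 m = 37996.3090 revolutions
P = 2*pi*sqrt(a^3/mu) = 5755.6081 s
lifetime = N*P = 37996.3090 * 5755.6081 = 2.1869186e+08 s = 2531.1558 days
years = 2531.1558 / 365.25 = 6.9299 years

6.9299 years


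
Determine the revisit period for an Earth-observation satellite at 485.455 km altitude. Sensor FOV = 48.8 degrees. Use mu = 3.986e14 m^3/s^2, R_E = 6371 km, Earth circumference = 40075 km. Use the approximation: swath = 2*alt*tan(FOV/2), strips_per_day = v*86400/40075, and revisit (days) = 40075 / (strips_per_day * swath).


swath = 2*485.455*tan(0.4258603) = 440.4243 km
v = sqrt(mu/r) = 7624.6310 m/s = 7.6246 km/s
strips/day = v*86400/40075 = 7.6246*86400/40075 = 16.4384
coverage/day = strips * swath = 16.4384 * 440.4243 = 7239.8626 km
revisit = 40075 / 7239.8626 = 5.5353 days

5.5353 days


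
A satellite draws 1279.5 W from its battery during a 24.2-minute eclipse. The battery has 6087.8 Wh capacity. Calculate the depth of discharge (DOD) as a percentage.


E_used = P * t / 60 = 1279.5 * 24.2 / 60 = 516.0650 Wh
DOD = E_used / E_total * 100 = 516.0650 / 6087.8 * 100
DOD = 8.4770 %

8.4770 %


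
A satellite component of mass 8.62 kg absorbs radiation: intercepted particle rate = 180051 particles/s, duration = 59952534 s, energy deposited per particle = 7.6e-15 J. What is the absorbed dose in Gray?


Total energy deposited = rate * time * E_per
  = 180051 * 59952534 * 7.6e-15 = 0.0820383 J
Dose = E_total / mass = 0.0820383 / 8.62
Dose = 0.009517205 Gy

0.0095 Gy


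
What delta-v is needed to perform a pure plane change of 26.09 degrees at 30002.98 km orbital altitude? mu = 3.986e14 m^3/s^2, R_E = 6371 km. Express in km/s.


r = 36373.9800 km = 3.637398e+07 m
V = sqrt(mu/r) = 3310.3448 m/s
di = 26.09 deg = 0.4553564 rad
dV = 2*V*sin(di/2) = 2*3310.3448*sin(0.2276782)
dV = 1494.3973 m/s = 1.4944 km/s

1.4944 km/s


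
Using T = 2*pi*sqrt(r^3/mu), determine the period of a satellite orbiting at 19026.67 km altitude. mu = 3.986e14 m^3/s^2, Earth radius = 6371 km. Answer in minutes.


r = 25397.6700 km = 2.539767e+07 m
T = 2*pi*sqrt(r^3/mu) = 2*pi*sqrt(1.6382555e+22 / 3.986e14)
T = 40281.1662 s = 671.3528 min

671.3528 minutes


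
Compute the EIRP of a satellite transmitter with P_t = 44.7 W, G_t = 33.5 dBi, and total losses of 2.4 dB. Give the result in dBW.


Pt = 44.7 W = 16.5031 dBW
EIRP = Pt_dBW + Gt - losses = 16.5031 + 33.5 - 2.4 = 47.6031 dBW

47.6031 dBW


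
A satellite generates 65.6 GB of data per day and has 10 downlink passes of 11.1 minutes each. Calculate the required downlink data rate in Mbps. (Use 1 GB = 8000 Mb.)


total contact time = 10 * 11.1 * 60 = 6660.0000 s
data = 65.6 GB = 524800.0000 Mb
rate = 524800.0000 / 6660.0000 = 78.7988 Mbps

78.7988 Mbps


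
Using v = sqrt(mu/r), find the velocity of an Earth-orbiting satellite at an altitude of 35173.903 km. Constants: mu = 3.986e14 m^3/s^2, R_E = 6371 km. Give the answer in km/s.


r = R_E + alt = 6371.0 + 35173.903 = 41544.9030 km = 4.1544903e+07 m
v = sqrt(mu/r) = sqrt(3.986e14 / 4.1544903e+07) = 3097.4890 m/s = 3.0975 km/s

3.0975 km/s


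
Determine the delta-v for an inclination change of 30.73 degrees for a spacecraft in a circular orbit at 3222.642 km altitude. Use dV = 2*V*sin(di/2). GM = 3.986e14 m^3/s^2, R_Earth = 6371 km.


r = 9593.6420 km = 9.593642e+06 m
V = sqrt(mu/r) = 6445.8010 m/s
di = 30.73 deg = 0.5363397 rad
dV = 2*V*sin(di/2) = 2*6445.8010*sin(0.2681698)
dV = 3415.8509 m/s = 3.4159 km/s

3.4159 km/s


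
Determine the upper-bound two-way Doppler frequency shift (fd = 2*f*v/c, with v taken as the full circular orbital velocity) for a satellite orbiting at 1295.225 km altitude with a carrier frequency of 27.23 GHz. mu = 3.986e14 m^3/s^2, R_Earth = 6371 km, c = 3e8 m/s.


r = 7.666225e+06 m
v = sqrt(mu/r) = 7210.7073 m/s (worst-case radial velocity)
f = 27.23 GHz = 2.723e+10 Hz
fd = 2*f*v/c = 2*2.723e+10*7210.7073/3.0e+08
fd = 1.3089837e+06 Hz

1.3090e+06 Hz


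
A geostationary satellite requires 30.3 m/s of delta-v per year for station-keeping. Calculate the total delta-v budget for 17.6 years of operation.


dV = rate * years = 30.3 * 17.6
dV = 533.2800 m/s

533.2800 m/s


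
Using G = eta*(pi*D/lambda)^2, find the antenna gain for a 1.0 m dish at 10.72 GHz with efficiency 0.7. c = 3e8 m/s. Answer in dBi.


lambda = c/f = 3e8 / 1.072e+10 = 0.02798507 m
G = eta*(pi*D/lambda)^2 = 0.7*(pi*1.0/0.02798507)^2
G = 8821.5489 (linear)
G = 10*log10(8821.5489) = 39.4554 dBi

39.4554 dBi


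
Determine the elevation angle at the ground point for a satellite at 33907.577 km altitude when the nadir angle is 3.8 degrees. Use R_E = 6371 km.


r = R_E + alt = 40278.5770 km
Law of sines in the satellite / Earth-center / ground-point triangle:
  sin(nadir)/R_E = sin(90 + el)/r  =>  cos(el) = (r/R_E)*sin(nadir)
cos(el) = (40278.5770 / 6371.0000) * sin(3.8 deg) = 0.4189952
el = arccos(0.4189952) = 65.2288 deg
(Earth-central angle = 90 - nadir - el = 20.9712 deg)

65.2288 degrees


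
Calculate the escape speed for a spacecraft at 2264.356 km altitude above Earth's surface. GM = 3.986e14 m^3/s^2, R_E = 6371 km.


r = 6371.0 + 2264.356 = 8635.3560 km = 8.635356e+06 m
v_esc = sqrt(2*mu/r) = sqrt(2*3.986e14 / 8.635356e+06)
v_esc = 9608.2329 m/s = 9.6082 km/s

9.6082 km/s


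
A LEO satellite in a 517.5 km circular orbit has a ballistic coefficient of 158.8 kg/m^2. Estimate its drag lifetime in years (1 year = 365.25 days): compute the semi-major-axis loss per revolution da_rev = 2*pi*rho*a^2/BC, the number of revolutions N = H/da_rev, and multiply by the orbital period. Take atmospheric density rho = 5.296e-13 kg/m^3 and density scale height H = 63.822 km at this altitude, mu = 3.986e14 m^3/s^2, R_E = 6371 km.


a = R_E + alt = 6888.5000 km = 6.8885e+06 m
da_rev = 2*pi*rho*a^2/BC = 2*pi*5.296e-13*(6.8885e+06)^2/158.8 = 0.994321138 m per revolution
N = H/da_rev = 63822.0000 m / 0.994321138 m = 64186.5063 revolutions
P = 2*pi*sqrt(a^3/mu) = 5689.8159 s
lifetime = N*P = 64186.5063 * 5689.8159 = 3.652094e+08 s = 4226.9607 days
years = 4226.9607 / 365.25 = 11.5728 years

11.5728 years


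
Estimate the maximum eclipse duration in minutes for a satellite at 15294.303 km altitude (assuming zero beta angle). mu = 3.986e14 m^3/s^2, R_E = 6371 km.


r = 21665.3030 km
T = 528.9409 min
Eclipse fraction = arcsin(R_E/r)/pi = arcsin(6371.0000/21665.3030)/pi
= arcsin(0.2940647)/pi = 0.0950081
Eclipse duration = 0.0950081 * 528.9409 = 50.2537 min

50.2537 minutes


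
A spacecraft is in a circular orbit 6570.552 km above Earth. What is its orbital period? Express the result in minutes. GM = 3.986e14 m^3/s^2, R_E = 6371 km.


r = 12941.5520 km = 1.2941552e+07 m
T = 2*pi*sqrt(r^3/mu) = 2*pi*sqrt(2.1674999e+21 / 3.986e14)
T = 14651.7926 s = 244.1965 min

244.1965 minutes


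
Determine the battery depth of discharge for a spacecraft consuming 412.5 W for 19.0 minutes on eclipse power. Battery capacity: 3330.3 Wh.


E_used = P * t / 60 = 412.5 * 19.0 / 60 = 130.6250 Wh
DOD = E_used / E_total * 100 = 130.6250 / 3330.3 * 100
DOD = 3.9223 %

3.9223 %


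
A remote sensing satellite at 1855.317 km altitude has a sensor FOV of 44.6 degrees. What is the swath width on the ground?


FOV = 44.6 deg = 0.7784168 rad
swath = 2 * alt * tan(FOV/2) = 2 * 1855.317 * tan(0.3892084)
swath = 2 * 1855.317 * 0.4101299
swath = 1521.8419 km

1521.8419 km


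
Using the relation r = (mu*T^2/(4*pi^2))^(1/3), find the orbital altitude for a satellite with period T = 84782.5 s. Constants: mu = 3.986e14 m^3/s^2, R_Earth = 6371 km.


T = 84782.5 s
r = (mu*T^2/(4*pi^2))^(1/3) = (3.986e14 * 84782.5^2 / (4*pi^2))^(1/3)
r = 4.1712223e+07 m = 41712.2226 km
alt = r - R_E = 41712.2226 - 6371 = 35341.2226 km

35341.2226 km


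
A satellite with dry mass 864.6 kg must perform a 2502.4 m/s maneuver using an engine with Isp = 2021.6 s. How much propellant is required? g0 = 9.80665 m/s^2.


ve = Isp * g0 = 2021.6 * 9.80665 = 19825.123640 m/s
mass ratio = exp(dv/ve) = exp(2502.4/19825.123640) = 1.13453591
m_prop = m_dry * (mr - 1) = 864.6 * (1.13453591 - 1)
m_prop = 116.3197 kg

116.3197 kg


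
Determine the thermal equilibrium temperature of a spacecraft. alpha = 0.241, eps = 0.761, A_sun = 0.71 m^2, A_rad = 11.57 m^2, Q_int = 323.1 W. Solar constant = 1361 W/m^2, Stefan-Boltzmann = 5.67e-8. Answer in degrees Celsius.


Numerator = alpha*S*A_sun + Q_int = 0.241*1361*0.71 + 323.1 = 555.9807 W
Denominator = eps*sigma*A_rad = 0.761*5.67e-8*11.57 = 4.9923046e-07 W/K^4
T^4 = 1.1136755e+09 K^4
T = 182.6794 K = -90.4706 C

-90.4706 degrees Celsius


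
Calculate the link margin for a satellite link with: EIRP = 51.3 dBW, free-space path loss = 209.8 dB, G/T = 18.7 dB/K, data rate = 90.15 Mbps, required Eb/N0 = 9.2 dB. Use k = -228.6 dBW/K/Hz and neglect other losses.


C/N0 = EIRP - FSPL + G/T - k = 51.3 - 209.8 + 18.7 - (-228.6)
C/N0 = 88.8000 dB-Hz
R_b = 90.15 Mbps = 9.015e+07 bps -> 10*log10(R_b) = 79.5497 dB-Hz
Eb/N0 = C/N0 - 10*log10(R_b) = 88.8000 - 79.5497 = 9.2503 dB
Margin = Eb/N0 - Eb/N0_req = 9.2503 - 9.2 = 0.05034269 dB (link closes)

0.0503 dB


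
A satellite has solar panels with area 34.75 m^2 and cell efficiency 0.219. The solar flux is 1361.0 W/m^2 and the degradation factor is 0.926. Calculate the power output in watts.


P = area * eta * S * degradation
P = 34.75 * 0.219 * 1361.0 * 0.926
P = 9591.0915 W

9591.0915 W


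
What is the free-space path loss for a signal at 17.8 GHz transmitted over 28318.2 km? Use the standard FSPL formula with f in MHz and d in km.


f = 17.8 GHz = 17800.0000 MHz
d = 28318.2 km
FSPL = 32.44 + 20*log10(17800.0000) + 20*log10(28318.2)
FSPL = 32.44 + 85.0084 + 89.0413
FSPL = 206.4897 dB

206.4897 dB


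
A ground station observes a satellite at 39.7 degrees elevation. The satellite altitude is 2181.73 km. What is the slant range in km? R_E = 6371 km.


h = 2181.73 km, el = 39.7 deg
d = -R_E*sin(el) + sqrt((R_E*sin(el))^2 + 2*R_E*h + h^2)
d = -6371.0000*sin(0.6928957) + sqrt((6371.0000*0.6387678)^2 + 2*6371.0000*2181.73 + 2181.73^2)
d = 2939.0556 km

2939.0556 km


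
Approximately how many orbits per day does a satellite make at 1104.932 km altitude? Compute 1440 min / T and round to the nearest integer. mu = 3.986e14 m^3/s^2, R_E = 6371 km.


r = 7.475932e+06 m
T = 2*pi*sqrt(r^3/mu) = 6432.9361 s = 107.2156 min
revs/day = 1440 / 107.2156 = 13.4309
Rounded: 13 revolutions per day

13 revolutions per day


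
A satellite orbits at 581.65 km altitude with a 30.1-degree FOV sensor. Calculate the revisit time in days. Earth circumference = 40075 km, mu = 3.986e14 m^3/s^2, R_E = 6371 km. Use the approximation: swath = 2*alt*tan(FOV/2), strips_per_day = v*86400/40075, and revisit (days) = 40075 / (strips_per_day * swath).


swath = 2*581.65*tan(0.2626721) = 312.7936 km
v = sqrt(mu/r) = 7571.7011 m/s = 7.5717 km/s
strips/day = v*86400/40075 = 7.5717*86400/40075 = 16.3243
coverage/day = strips * swath = 16.3243 * 312.7936 = 5106.1262 km
revisit = 40075 / 5106.1262 = 7.8484 days

7.8484 days


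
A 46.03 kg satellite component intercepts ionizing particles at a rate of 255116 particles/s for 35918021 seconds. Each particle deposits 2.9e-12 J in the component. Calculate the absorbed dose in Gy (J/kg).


Total energy deposited = rate * time * E_per
  = 255116 * 35918021 * 2.9e-12 = 26.5735 J
Dose = E_total / mass = 26.5735 / 46.03
Dose = 0.5773074 Gy

0.5773 Gy


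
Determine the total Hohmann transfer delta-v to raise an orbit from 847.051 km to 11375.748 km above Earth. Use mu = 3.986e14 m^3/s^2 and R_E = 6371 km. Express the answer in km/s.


r1 = 7218.0510 km = 7.218051e+06 m
r2 = 17746.7480 km = 1.7746748e+07 m
dv1 = sqrt(mu/r1)*(sqrt(2*r2/(r1+r2)) - 1) = 1429.5250 m/s
dv2 = sqrt(mu/r2)*(1 - sqrt(2*r1/(r1+r2))) = 1135.3671 m/s
total dv = |dv1| + |dv2| = 1429.5250 + 1135.3671 = 2564.8921 m/s = 2.5649 km/s

2.5649 km/s


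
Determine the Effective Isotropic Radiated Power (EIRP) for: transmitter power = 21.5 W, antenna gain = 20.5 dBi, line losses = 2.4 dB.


Pt = 21.5 W = 13.3244 dBW
EIRP = Pt_dBW + Gt - losses = 13.3244 + 20.5 - 2.4 = 31.4244 dBW

31.4244 dBW


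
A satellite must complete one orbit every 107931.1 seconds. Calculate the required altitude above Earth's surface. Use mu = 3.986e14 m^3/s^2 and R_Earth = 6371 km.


T = 107931.1 s
r = (mu*T^2/(4*pi^2))^(1/3) = (3.986e14 * 107931.1^2 / (4*pi^2))^(1/3)
r = 4.8995582e+07 m = 48995.5821 km
alt = r - R_E = 48995.5821 - 6371 = 42624.5821 km

42624.5821 km


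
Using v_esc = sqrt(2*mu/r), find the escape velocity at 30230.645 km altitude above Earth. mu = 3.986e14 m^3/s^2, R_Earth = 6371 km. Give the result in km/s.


r = 6371.0 + 30230.645 = 36601.6450 km = 3.6601645e+07 m
v_esc = sqrt(2*mu/r) = sqrt(2*3.986e14 / 3.6601645e+07)
v_esc = 4666.9521 m/s = 4.6670 km/s

4.6670 km/s


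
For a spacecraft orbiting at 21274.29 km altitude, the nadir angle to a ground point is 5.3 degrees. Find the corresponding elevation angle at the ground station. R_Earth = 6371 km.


r = R_E + alt = 27645.2900 km
Law of sines in the satellite / Earth-center / ground-point triangle:
  sin(nadir)/R_E = sin(90 + el)/r  =>  cos(el) = (r/R_E)*sin(nadir)
cos(el) = (27645.2900 / 6371.0000) * sin(5.3 deg) = 0.400818
el = arccos(0.400818) = 66.3707 deg
(Earth-central angle = 90 - nadir - el = 18.3293 deg)

66.3707 degrees


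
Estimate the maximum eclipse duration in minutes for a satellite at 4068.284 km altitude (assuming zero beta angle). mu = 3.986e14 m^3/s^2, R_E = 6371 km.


r = 10439.2840 km
T = 176.9156 min
Eclipse fraction = arcsin(R_E/r)/pi = arcsin(6371.0000/10439.2840)/pi
= arcsin(0.6102909)/pi = 0.2089474
Eclipse duration = 0.2089474 * 176.9156 = 36.9661 min

36.9661 minutes


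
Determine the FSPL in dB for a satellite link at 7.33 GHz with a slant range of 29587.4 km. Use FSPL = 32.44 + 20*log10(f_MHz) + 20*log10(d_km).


f = 7.33 GHz = 7330.0000 MHz
d = 29587.4 km
FSPL = 32.44 + 20*log10(7330.0000) + 20*log10(29587.4)
FSPL = 32.44 + 77.3021 + 89.4221
FSPL = 199.1642 dB

199.1642 dB


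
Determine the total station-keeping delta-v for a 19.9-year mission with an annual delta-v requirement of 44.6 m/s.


dV = rate * years = 44.6 * 19.9
dV = 887.5400 m/s

887.5400 m/s


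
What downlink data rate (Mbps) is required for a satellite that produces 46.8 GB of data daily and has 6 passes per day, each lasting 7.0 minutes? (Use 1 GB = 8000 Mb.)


total contact time = 6 * 7.0 * 60 = 2520.0000 s
data = 46.8 GB = 374400.0000 Mb
rate = 374400.0000 / 2520.0000 = 148.5714 Mbps

148.5714 Mbps


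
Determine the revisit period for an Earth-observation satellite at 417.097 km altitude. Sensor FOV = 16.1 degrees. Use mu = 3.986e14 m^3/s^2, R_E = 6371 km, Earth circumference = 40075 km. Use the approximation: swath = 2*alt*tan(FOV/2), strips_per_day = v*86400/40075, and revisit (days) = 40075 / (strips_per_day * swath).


swath = 2*417.097*tan(0.140499) = 117.9808 km
v = sqrt(mu/r) = 7662.9259 m/s = 7.6629 km/s
strips/day = v*86400/40075 = 7.6629*86400/40075 = 16.5209
coverage/day = strips * swath = 16.5209 * 117.9808 = 1949.1535 km
revisit = 40075 / 1949.1535 = 20.5602 days

20.5602 days


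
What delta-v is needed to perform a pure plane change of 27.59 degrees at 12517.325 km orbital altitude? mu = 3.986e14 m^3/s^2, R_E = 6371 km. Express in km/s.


r = 18888.3250 km = 1.8888325e+07 m
V = sqrt(mu/r) = 4593.7983 m/s
di = 27.59 deg = 0.4815363 rad
dV = 2*V*sin(di/2) = 2*4593.7983*sin(0.2407682)
dV = 2190.7706 m/s = 2.1908 km/s

2.1908 km/s


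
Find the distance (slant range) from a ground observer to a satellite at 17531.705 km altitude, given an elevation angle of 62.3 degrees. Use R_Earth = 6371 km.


h = 17531.705 km, el = 62.3 deg
d = -R_E*sin(el) + sqrt((R_E*sin(el))^2 + 2*R_E*h + h^2)
d = -6371.0000*sin(1.0873) + sqrt((6371.0000*0.8853936)^2 + 2*6371.0000*17531.705 + 17531.705^2)
d = 18077.6895 km

18077.6895 km


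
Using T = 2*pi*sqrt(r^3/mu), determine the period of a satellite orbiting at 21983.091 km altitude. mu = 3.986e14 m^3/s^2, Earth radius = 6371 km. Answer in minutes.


r = 28354.0910 km = 2.8354091e+07 m
T = 2*pi*sqrt(r^3/mu) = 2*pi*sqrt(2.2795398e+22 / 3.986e14)
T = 47515.4465 s = 791.9241 min

791.9241 minutes


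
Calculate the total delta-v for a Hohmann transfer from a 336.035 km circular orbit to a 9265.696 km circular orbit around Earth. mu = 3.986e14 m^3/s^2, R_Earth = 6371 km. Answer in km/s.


r1 = 6707.0350 km = 6.707035e+06 m
r2 = 15636.6960 km = 1.5636696e+07 m
dv1 = sqrt(mu/r1)*(sqrt(2*r2/(r1+r2)) - 1) = 1411.2872 m/s
dv2 = sqrt(mu/r2)*(1 - sqrt(2*r1/(r1+r2))) = 1136.8951 m/s
total dv = |dv1| + |dv2| = 1411.2872 + 1136.8951 = 2548.1824 m/s = 2.5482 km/s

2.5482 km/s


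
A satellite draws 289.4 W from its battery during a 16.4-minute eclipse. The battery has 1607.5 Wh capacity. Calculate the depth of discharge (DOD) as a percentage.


E_used = P * t / 60 = 289.4 * 16.4 / 60 = 79.1027 Wh
DOD = E_used / E_total * 100 = 79.1027 / 1607.5 * 100
DOD = 4.9209 %

4.9209 %


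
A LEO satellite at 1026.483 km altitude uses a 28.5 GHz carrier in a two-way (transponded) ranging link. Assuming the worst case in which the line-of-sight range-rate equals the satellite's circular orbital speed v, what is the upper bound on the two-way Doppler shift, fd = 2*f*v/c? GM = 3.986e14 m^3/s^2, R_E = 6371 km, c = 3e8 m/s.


r = 7.397483e+06 m
v = sqrt(mu/r) = 7340.5172 m/s (worst-case radial velocity)
f = 28.5 GHz = 2.85e+10 Hz
fd = 2*f*v/c = 2*2.85e+10*7340.5172/3.0e+08
fd = 1.3946983e+06 Hz

1.3947e+06 Hz


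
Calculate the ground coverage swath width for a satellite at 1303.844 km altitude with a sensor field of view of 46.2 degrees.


FOV = 46.2 deg = 0.8063421 rad
swath = 2 * alt * tan(FOV/2) = 2 * 1303.844 * tan(0.4031711)
swath = 2 * 1303.844 * 0.4265361
swath = 1112.2732 km

1112.2732 km


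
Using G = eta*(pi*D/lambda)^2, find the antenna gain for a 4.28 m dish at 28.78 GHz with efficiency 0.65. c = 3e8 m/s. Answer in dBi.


lambda = c/f = 3e8 / 2.878e+10 = 0.01042391 m
G = eta*(pi*D/lambda)^2 = 0.65*(pi*4.28/0.01042391)^2
G = 1.0815328e+06 (linear)
G = 10*log10(1.0815328e+06) = 60.3404 dBi

60.3404 dBi


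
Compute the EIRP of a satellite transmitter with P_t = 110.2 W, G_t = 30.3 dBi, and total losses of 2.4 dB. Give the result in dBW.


Pt = 110.2 W = 20.4218 dBW
EIRP = Pt_dBW + Gt - losses = 20.4218 + 30.3 - 2.4 = 48.3218 dBW

48.3218 dBW


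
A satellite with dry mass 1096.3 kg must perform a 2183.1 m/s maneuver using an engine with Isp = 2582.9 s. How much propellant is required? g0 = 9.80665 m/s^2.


ve = Isp * g0 = 2582.9 * 9.80665 = 25329.596285 m/s
mass ratio = exp(dv/ve) = exp(2183.1/25329.596285) = 1.09001092
m_prop = m_dry * (mr - 1) = 1096.3 * (1.09001092 - 1)
m_prop = 98.6790 kg

98.6790 kg


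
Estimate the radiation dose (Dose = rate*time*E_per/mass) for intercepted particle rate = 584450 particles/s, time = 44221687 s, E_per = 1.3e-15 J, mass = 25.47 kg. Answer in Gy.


Total energy deposited = rate * time * E_per
  = 584450 * 44221687 * 1.3e-15 = 0.03359897 J
Dose = E_total / mass = 0.03359897 / 25.47
Dose = 0.001319159 Gy

0.0013 Gy


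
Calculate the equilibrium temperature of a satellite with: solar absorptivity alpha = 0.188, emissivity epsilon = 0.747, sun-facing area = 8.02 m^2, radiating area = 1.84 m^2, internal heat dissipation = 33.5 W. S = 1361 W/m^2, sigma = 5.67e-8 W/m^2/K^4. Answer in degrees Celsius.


Numerator = alpha*S*A_sun + Q_int = 0.188*1361*8.02 + 33.5 = 2085.5614 W
Denominator = eps*sigma*A_rad = 0.747*5.67e-8*1.84 = 7.7933016e-08 W/K^4
T^4 = 2.6760948e+10 K^4
T = 404.4598 K = 131.3098 C

131.3098 degrees Celsius


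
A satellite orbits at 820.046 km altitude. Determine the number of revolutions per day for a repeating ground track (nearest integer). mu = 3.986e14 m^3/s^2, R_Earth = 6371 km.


r = 7.191046e+06 m
T = 2*pi*sqrt(r^3/mu) = 6068.7510 s = 101.1459 min
revs/day = 1440 / 101.1459 = 14.2369
Rounded: 14 revolutions per day

14 revolutions per day


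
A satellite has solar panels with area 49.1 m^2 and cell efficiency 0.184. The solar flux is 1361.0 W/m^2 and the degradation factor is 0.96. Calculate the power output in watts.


P = area * eta * S * degradation
P = 49.1 * 0.184 * 1361.0 * 0.96
P = 11803.9857 W

11803.9857 W


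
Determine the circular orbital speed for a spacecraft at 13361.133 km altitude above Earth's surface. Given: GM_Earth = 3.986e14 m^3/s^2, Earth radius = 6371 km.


r = R_E + alt = 6371.0 + 13361.133 = 19732.1330 km = 1.9732133e+07 m
v = sqrt(mu/r) = sqrt(3.986e14 / 1.9732133e+07) = 4494.5025 m/s = 4.4945 km/s

4.4945 km/s


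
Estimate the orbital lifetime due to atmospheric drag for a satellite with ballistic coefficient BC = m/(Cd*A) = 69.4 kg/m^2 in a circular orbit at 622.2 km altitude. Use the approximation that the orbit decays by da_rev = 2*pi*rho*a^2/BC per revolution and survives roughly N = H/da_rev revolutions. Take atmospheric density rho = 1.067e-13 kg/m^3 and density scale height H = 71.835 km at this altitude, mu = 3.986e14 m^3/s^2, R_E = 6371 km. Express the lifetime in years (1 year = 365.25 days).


a = R_E + alt = 6993.2000 km = 6.9932e+06 m
da_rev = 2*pi*rho*a^2/BC = 2*pi*1.067e-13*(6.9932e+06)^2/69.4 = 0.472429181 m per revolution
N = H/da_rev = 71835.0000 m / 0.472429181 m = 152054.5362 revolutions
P = 2*pi*sqrt(a^3/mu) = 5820.0289 s
lifetime = N*P = 152054.5362 * 5820.0289 = 8.849618e+08 s = 10242.6135 days
years = 10242.6135 / 365.25 = 28.0427 years

28.0427 years


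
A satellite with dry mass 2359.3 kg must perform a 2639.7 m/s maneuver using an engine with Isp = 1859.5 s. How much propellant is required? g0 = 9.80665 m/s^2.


ve = Isp * g0 = 1859.5 * 9.80665 = 18235.465675 m/s
mass ratio = exp(dv/ve) = exp(2639.7/18235.465675) = 1.15575797
m_prop = m_dry * (mr - 1) = 2359.3 * (1.15575797 - 1)
m_prop = 367.4798 kg

367.4798 kg


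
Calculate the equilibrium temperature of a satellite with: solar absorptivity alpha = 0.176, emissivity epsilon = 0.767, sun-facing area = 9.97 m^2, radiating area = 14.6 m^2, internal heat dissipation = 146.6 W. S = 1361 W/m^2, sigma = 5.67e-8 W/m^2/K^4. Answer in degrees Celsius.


Numerator = alpha*S*A_sun + Q_int = 0.176*1361*9.97 + 146.6 = 2534.7739 W
Denominator = eps*sigma*A_rad = 0.767*5.67e-8*14.6 = 6.3493794e-07 W/K^4
T^4 = 3.9921601e+09 K^4
T = 251.3634 K = -21.7866 C

-21.7866 degrees Celsius


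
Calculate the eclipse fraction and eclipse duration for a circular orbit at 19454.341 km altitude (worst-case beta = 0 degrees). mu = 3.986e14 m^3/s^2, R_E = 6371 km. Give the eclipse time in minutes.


r = 25825.3410 km
T = 688.3813 min
Eclipse fraction = arcsin(R_E/r)/pi = arcsin(6371.0000/25825.3410)/pi
= arcsin(0.2466957)/pi = 0.07934481
Eclipse duration = 0.07934481 * 688.3813 = 54.6195 min

54.6195 minutes


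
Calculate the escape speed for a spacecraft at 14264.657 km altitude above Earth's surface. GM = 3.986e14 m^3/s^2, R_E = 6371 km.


r = 6371.0 + 14264.657 = 20635.6570 km = 2.0635657e+07 m
v_esc = sqrt(2*mu/r) = sqrt(2*3.986e14 / 2.0635657e+07)
v_esc = 6215.4774 m/s = 6.2155 km/s

6.2155 km/s


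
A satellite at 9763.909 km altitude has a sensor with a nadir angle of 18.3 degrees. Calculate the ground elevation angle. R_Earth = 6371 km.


r = R_E + alt = 16134.9090 km
Law of sines in the satellite / Earth-center / ground-point triangle:
  sin(nadir)/R_E = sin(90 + el)/r  =>  cos(el) = (r/R_E)*sin(nadir)
cos(el) = (16134.9090 / 6371.0000) * sin(18.3 deg) = 0.7952032
el = arccos(0.7952032) = 37.3255 deg
(Earth-central angle = 90 - nadir - el = 34.3745 deg)

37.3255 degrees


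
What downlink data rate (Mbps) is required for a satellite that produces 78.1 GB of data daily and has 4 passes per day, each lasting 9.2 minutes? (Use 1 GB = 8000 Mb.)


total contact time = 4 * 9.2 * 60 = 2208.0000 s
data = 78.1 GB = 624800.0000 Mb
rate = 624800.0000 / 2208.0000 = 282.9710 Mbps

282.9710 Mbps


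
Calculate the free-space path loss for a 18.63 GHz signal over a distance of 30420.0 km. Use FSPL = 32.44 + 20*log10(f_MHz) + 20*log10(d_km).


f = 18.63 GHz = 18630.0000 MHz
d = 30420.0 km
FSPL = 32.44 + 20*log10(18630.0000) + 20*log10(30420.0)
FSPL = 32.44 + 85.4043 + 89.6632
FSPL = 207.5074 dB

207.5074 dB


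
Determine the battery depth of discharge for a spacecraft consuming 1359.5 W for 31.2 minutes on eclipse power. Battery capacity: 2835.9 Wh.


E_used = P * t / 60 = 1359.5 * 31.2 / 60 = 706.9400 Wh
DOD = E_used / E_total * 100 = 706.9400 / 2835.9 * 100
DOD = 24.9282 %

24.9282 %


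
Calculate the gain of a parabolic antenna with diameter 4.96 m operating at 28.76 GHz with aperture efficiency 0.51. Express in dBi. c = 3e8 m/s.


lambda = c/f = 3e8 / 2.876e+10 = 0.01043115 m
G = eta*(pi*D/lambda)^2 = 0.51*(pi*4.96/0.01043115)^2
G = 1.1380688e+06 (linear)
G = 10*log10(1.1380688e+06) = 60.5617 dBi

60.5617 dBi


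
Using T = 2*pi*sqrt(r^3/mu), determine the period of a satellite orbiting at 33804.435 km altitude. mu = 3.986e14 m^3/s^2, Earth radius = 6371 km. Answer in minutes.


r = 40175.4350 km = 4.0175435e+07 m
T = 2*pi*sqrt(r^3/mu) = 2*pi*sqrt(6.4845787e+22 / 3.986e14)
T = 80140.5102 s = 1335.6752 min

1335.6752 minutes


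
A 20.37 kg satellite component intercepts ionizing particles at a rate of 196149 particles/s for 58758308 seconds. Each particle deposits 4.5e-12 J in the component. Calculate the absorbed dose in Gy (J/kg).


Total energy deposited = rate * time * E_per
  = 196149 * 58758308 * 4.5e-12 = 51.8642 J
Dose = E_total / mass = 51.8642 / 20.37
Dose = 2.5461 Gy

2.5461 Gy


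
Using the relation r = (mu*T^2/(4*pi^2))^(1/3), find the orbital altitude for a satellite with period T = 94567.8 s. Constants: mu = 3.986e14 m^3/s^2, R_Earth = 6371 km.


T = 94567.8 s
r = (mu*T^2/(4*pi^2))^(1/3) = (3.986e14 * 94567.8^2 / (4*pi^2))^(1/3)
r = 4.4862972e+07 m = 44862.9723 km
alt = r - R_E = 44862.9723 - 6371 = 38491.9723 km

38491.9723 km


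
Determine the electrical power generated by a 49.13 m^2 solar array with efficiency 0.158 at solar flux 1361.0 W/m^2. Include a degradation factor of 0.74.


P = area * eta * S * degradation
P = 49.13 * 0.158 * 1361.0 * 0.74
P = 7817.9645 W

7817.9645 W


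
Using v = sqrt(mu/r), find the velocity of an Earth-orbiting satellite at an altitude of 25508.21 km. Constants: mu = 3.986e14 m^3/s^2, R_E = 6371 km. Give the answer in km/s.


r = R_E + alt = 6371.0 + 25508.21 = 31879.2100 km = 3.187921e+07 m
v = sqrt(mu/r) = sqrt(3.986e14 / 3.187921e+07) = 3536.0213 m/s = 3.5360 km/s

3.5360 km/s


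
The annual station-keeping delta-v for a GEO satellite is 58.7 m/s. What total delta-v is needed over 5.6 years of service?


dV = rate * years = 58.7 * 5.6
dV = 328.7200 m/s

328.7200 m/s


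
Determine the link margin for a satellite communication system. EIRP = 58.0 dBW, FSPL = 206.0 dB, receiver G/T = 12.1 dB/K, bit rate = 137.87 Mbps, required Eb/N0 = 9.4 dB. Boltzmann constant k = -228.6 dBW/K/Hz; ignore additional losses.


C/N0 = EIRP - FSPL + G/T - k = 58.0 - 206.0 + 12.1 - (-228.6)
C/N0 = 92.7000 dB-Hz
R_b = 137.87 Mbps = 1.3787e+08 bps -> 10*log10(R_b) = 81.3947 dB-Hz
Eb/N0 = C/N0 - 10*log10(R_b) = 92.7000 - 81.3947 = 11.3053 dB
Margin = Eb/N0 - Eb/N0_req = 11.3053 - 9.4 = 1.9053 dB (link closes)

1.9053 dB


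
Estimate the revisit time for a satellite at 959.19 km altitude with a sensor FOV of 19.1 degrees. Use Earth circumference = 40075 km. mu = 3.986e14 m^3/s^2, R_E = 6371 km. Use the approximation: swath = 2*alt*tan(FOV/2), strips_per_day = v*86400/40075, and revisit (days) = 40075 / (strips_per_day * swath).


swath = 2*959.19*tan(0.1666789) = 322.7479 km
v = sqrt(mu/r) = 7374.1341 m/s = 7.3741 km/s
strips/day = v*86400/40075 = 7.3741*86400/40075 = 15.8983
coverage/day = strips * swath = 15.8983 * 322.7479 = 5131.1503 km
revisit = 40075 / 5131.1503 = 7.8101 days

7.8101 days


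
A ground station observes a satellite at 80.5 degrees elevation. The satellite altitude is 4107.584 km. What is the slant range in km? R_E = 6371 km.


h = 4107.584 km, el = 80.5 deg
d = -R_E*sin(el) + sqrt((R_E*sin(el))^2 + 2*R_E*h + h^2)
d = -6371.0000*sin(1.4050) + sqrt((6371.0000*0.9862856)^2 + 2*6371.0000*4107.584 + 4107.584^2)
d = 4142.0654 km

4142.0654 km


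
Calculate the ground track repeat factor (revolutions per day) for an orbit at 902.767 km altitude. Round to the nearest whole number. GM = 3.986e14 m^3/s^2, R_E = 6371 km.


r = 7.273767e+06 m
T = 2*pi*sqrt(r^3/mu) = 6173.7679 s = 102.8961 min
revs/day = 1440 / 102.8961 = 13.9947
Rounded: 14 revolutions per day

14 revolutions per day


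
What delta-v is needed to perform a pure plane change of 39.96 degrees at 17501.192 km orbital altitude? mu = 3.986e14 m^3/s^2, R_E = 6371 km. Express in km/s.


r = 23872.1920 km = 2.3872192e+07 m
V = sqrt(mu/r) = 4086.2271 m/s
di = 39.96 deg = 0.6974336 rad
dV = 2*V*sin(di/2) = 2*4086.2271*sin(0.3487168)
dV = 2792.4631 m/s = 2.7925 km/s

2.7925 km/s


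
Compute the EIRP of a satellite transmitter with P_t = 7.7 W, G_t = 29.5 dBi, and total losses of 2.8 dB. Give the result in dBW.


Pt = 7.7 W = 8.8649 dBW
EIRP = Pt_dBW + Gt - losses = 8.8649 + 29.5 - 2.8 = 35.5649 dBW

35.5649 dBW


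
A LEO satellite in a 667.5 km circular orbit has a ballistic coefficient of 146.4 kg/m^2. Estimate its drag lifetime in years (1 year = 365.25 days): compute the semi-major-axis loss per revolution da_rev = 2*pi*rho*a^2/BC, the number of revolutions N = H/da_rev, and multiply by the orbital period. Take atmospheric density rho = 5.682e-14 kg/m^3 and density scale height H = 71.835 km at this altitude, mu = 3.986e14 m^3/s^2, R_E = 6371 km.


a = R_E + alt = 7038.5000 km = 7.0385e+06 m
da_rev = 2*pi*rho*a^2/BC = 2*pi*5.682e-14*(7.0385e+06)^2/146.4 = 0.120809267 m per revolution
N = H/da_rev = 71835.0000 m / 0.120809267 m = 594614.9788 revolutions
P = 2*pi*sqrt(a^3/mu) = 5876.6712 s
lifetime = N*P = 594614.9788 * 5876.6712 = 3.4943567e+09 s = 40443.9436 days
years = 40443.9436 / 365.25 = 110.7295 years

110.7295 years


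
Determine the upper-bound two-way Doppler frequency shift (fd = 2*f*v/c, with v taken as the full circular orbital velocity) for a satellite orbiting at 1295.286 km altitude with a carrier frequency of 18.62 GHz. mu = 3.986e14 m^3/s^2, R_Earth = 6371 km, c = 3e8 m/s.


r = 7.666286e+06 m
v = sqrt(mu/r) = 7210.6786 m/s (worst-case radial velocity)
f = 18.62 GHz = 1.862e+10 Hz
fd = 2*f*v/c = 2*1.862e+10*7210.6786/3.0e+08
fd = 895085.5709 Hz

895085.5709 Hz


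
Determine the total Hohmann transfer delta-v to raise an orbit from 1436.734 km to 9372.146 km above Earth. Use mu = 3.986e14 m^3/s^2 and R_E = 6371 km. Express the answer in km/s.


r1 = 7807.7340 km = 7.807734e+06 m
r2 = 15743.1460 km = 1.5743146e+07 m
dv1 = sqrt(mu/r1)*(sqrt(2*r2/(r1+r2)) - 1) = 1116.5199 m/s
dv2 = sqrt(mu/r2)*(1 - sqrt(2*r1/(r1+r2))) = 934.5033 m/s
total dv = |dv1| + |dv2| = 1116.5199 + 934.5033 = 2051.0232 m/s = 2.0510 km/s

2.0510 km/s


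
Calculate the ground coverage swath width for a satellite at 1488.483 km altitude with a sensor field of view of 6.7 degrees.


FOV = 6.7 deg = 0.1169371 rad
swath = 2 * alt * tan(FOV/2) = 2 * 1488.483 * tan(0.05846853)
swath = 2 * 1488.483 * 0.05853525
swath = 174.2574 km

174.2574 km


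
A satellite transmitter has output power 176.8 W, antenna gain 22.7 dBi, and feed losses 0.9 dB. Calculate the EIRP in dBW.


Pt = 176.8 W = 22.4748 dBW
EIRP = Pt_dBW + Gt - losses = 22.4748 + 22.7 - 0.9 = 44.2748 dBW

44.2748 dBW


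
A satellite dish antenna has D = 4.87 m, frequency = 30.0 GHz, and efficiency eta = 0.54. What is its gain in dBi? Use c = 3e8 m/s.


lambda = c/f = 3e8 / 3.0e+10 = 0.0100 m
G = eta*(pi*D/lambda)^2 = 0.54*(pi*4.87/0.0100)^2
G = 1.2640127e+06 (linear)
G = 10*log10(1.2640127e+06) = 61.0175 dBi

61.0175 dBi


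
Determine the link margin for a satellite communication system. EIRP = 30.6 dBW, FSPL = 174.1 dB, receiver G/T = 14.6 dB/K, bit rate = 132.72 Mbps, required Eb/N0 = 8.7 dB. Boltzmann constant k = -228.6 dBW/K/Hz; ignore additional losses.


C/N0 = EIRP - FSPL + G/T - k = 30.6 - 174.1 + 14.6 - (-228.6)
C/N0 = 99.7000 dB-Hz
R_b = 132.72 Mbps = 1.3272e+08 bps -> 10*log10(R_b) = 81.2294 dB-Hz
Eb/N0 = C/N0 - 10*log10(R_b) = 99.7000 - 81.2294 = 18.4706 dB
Margin = Eb/N0 - Eb/N0_req = 18.4706 - 8.7 = 9.7706 dB (link closes)

9.7706 dB


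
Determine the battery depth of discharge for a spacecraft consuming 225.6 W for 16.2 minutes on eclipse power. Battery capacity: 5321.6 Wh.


E_used = P * t / 60 = 225.6 * 16.2 / 60 = 60.9120 Wh
DOD = E_used / E_total * 100 = 60.9120 / 5321.6 * 100
DOD = 1.1446 %

1.1446 %


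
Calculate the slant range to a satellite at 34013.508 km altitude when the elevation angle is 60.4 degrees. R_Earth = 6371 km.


h = 34013.508 km, el = 60.4 deg
d = -R_E*sin(el) + sqrt((R_E*sin(el))^2 + 2*R_E*h + h^2)
d = -6371.0000*sin(1.0542) + sqrt((6371.0000*0.8694949)^2 + 2*6371.0000*34013.508 + 34013.508^2)
d = 34722.1602 km

34722.1602 km


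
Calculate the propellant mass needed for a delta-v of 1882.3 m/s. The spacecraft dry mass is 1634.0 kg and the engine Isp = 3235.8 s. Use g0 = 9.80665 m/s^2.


ve = Isp * g0 = 3235.8 * 9.80665 = 31732.358070 m/s
mass ratio = exp(dv/ve) = exp(1882.3/31732.358070) = 1.06111262
m_prop = m_dry * (mr - 1) = 1634.0 * (1.06111262 - 1)
m_prop = 99.8580 kg

99.8580 kg


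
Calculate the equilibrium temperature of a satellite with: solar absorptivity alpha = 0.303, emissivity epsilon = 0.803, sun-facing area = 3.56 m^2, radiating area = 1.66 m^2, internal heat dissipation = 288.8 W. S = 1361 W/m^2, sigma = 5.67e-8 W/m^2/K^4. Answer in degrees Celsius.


Numerator = alpha*S*A_sun + Q_int = 0.303*1361*3.56 + 288.8 = 1756.8835 W
Denominator = eps*sigma*A_rad = 0.803*5.67e-8*1.66 = 7.5579966e-08 W/K^4
T^4 = 2.3245359e+10 K^4
T = 390.4668 K = 117.3168 C

117.3168 degrees Celsius


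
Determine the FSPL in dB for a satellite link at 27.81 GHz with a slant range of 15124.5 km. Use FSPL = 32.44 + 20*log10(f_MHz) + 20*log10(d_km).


f = 27.81 GHz = 27810.0000 MHz
d = 15124.5 km
FSPL = 32.44 + 20*log10(27810.0000) + 20*log10(15124.5)
FSPL = 32.44 + 88.8840 + 83.5936
FSPL = 204.9176 dB

204.9176 dB


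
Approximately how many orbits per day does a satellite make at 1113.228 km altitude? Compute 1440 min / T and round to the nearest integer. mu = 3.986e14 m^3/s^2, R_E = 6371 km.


r = 7.484228e+06 m
T = 2*pi*sqrt(r^3/mu) = 6443.6469 s = 107.3941 min
revs/day = 1440 / 107.3941 = 13.4086
Rounded: 13 revolutions per day

13 revolutions per day


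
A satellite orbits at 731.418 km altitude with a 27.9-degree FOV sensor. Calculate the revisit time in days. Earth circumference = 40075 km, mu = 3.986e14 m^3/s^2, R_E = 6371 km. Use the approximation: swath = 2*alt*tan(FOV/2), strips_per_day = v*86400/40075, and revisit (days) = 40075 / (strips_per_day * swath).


swath = 2*731.418*tan(0.2434734) = 363.3704 km
v = sqrt(mu/r) = 7491.4439 m/s = 7.4914 km/s
strips/day = v*86400/40075 = 7.4914*86400/40075 = 16.1512
coverage/day = strips * swath = 16.1512 * 363.3704 = 5868.8800 km
revisit = 40075 / 5868.8800 = 6.8284 days

6.8284 days


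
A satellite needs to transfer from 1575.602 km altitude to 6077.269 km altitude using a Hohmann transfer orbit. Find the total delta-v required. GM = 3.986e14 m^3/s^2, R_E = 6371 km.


r1 = 7946.6020 km = 7.946602e+06 m
r2 = 12448.2690 km = 1.2448269e+07 m
dv1 = sqrt(mu/r1)*(sqrt(2*r2/(r1+r2)) - 1) = 742.6876 m/s
dv2 = sqrt(mu/r2)*(1 - sqrt(2*r1/(r1+r2))) = 663.3922 m/s
total dv = |dv1| + |dv2| = 742.6876 + 663.3922 = 1406.0799 m/s = 1.4061 km/s

1.4061 km/s


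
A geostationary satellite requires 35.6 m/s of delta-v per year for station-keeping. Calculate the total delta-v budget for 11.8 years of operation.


dV = rate * years = 35.6 * 11.8
dV = 420.0800 m/s

420.0800 m/s


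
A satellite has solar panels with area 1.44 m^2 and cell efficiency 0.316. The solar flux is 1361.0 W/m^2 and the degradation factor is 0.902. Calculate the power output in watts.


P = area * eta * S * degradation
P = 1.44 * 0.316 * 1361.0 * 0.902
P = 558.6171 W

558.6171 W


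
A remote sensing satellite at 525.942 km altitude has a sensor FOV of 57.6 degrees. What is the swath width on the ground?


FOV = 57.6 deg = 1.0053 rad
swath = 2 * alt * tan(FOV/2) = 2 * 525.942 * tan(0.5026548)
swath = 2 * 525.942 * 0.5497547
swath = 578.2781 km

578.2781 km


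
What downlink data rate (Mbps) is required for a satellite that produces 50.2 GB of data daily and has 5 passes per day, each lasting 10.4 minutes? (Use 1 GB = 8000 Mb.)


total contact time = 5 * 10.4 * 60 = 3120.0000 s
data = 50.2 GB = 401600.0000 Mb
rate = 401600.0000 / 3120.0000 = 128.7179 Mbps

128.7179 Mbps


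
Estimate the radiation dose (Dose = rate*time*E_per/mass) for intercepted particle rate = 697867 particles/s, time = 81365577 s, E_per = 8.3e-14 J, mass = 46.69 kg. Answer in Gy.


Total energy deposited = rate * time * E_per
  = 697867 * 81365577 * 8.3e-14 = 4.7129 J
Dose = E_total / mass = 4.7129 / 46.69
Dose = 0.100941 Gy

0.1009 Gy


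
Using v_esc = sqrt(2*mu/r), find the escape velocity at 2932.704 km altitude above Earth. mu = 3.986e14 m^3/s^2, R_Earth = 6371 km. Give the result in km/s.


r = 6371.0 + 2932.704 = 9303.7040 km = 9.303704e+06 m
v_esc = sqrt(2*mu/r) = sqrt(2*3.986e14 / 9.303704e+06)
v_esc = 9256.6896 m/s = 9.2567 km/s

9.2567 km/s


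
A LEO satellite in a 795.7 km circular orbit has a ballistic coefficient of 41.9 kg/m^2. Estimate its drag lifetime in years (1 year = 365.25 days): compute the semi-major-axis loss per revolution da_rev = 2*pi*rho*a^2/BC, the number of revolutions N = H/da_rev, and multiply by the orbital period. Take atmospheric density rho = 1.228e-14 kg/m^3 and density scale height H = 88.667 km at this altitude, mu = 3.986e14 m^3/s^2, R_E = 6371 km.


a = R_E + alt = 7166.7000 km = 7.1667e+06 m
da_rev = 2*pi*rho*a^2/BC = 2*pi*1.228e-14*(7.1667e+06)^2/41.9 = 0.0945807302 m per revolution
N = H/da_rev = 88667.0000 m / 0.0945807302 m = 937474.2596 revolutions
P = 2*pi*sqrt(a^3/mu) = 6037.9576 s
lifetime = N*P = 937474.2596 * 6037.9576 = 5.6604298e+09 s = 65514.2341 days
years = 65514.2341 / 365.25 = 179.3682 years

179.3682 years


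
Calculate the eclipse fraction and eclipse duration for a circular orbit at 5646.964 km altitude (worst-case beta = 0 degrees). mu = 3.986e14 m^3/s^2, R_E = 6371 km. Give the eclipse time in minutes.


r = 12017.9640 km
T = 218.5276 min
Eclipse fraction = arcsin(R_E/r)/pi = arcsin(6371.0000/12017.9640)/pi
= arcsin(0.5301231)/pi = 0.1778543
Eclipse duration = 0.1778543 * 218.5276 = 38.8661 min

38.8661 minutes


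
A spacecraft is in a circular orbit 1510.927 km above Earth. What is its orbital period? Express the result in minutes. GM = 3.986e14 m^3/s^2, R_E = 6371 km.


r = 7881.9270 km = 7.881927e+06 m
T = 2*pi*sqrt(r^3/mu) = 2*pi*sqrt(4.8966293e+20 / 3.986e14)
T = 6964.0172 s = 116.0670 min

116.0670 minutes


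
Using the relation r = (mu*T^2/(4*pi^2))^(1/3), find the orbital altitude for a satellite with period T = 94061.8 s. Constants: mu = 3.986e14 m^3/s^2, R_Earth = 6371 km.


T = 94061.8 s
r = (mu*T^2/(4*pi^2))^(1/3) = (3.986e14 * 94061.8^2 / (4*pi^2))^(1/3)
r = 4.4702798e+07 m = 44702.7983 km
alt = r - R_E = 44702.7983 - 6371 = 38331.7983 km

38331.7983 km


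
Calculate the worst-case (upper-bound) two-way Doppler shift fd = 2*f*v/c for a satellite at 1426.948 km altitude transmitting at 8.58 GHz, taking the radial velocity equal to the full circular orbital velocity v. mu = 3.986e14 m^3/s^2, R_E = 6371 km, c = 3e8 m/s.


r = 7.797948e+06 m
v = sqrt(mu/r) = 7149.5462 m/s (worst-case radial velocity)
f = 8.58 GHz = 8.58e+09 Hz
fd = 2*f*v/c = 2*8.58e+09*7149.5462/3.0e+08
fd = 408954.0454 Hz

408954.0454 Hz
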